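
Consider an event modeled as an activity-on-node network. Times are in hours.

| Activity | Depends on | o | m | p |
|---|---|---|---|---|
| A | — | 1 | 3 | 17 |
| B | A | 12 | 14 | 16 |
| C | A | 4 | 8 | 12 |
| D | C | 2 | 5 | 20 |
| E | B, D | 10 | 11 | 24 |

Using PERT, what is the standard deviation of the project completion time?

4.83 hours

te_A = (1 + 4·3 + 17)/6 = 30/6 = 5; σ²_A = ((17−1)/6)² = 7.111
te_B = (12 + 4·14 + 16)/6 = 84/6 = 14; σ²_B = ((16−12)/6)² = 0.444
te_C = (4 + 4·8 + 12)/6 = 48/6 = 8; σ²_C = ((12−4)/6)² = 1.778
te_D = (2 + 4·5 + 20)/6 = 42/6 = 7; σ²_D = ((20−2)/6)² = 9.000
te_E = (10 + 4·11 + 24)/6 = 78/6 = 13; σ²_E = ((24−10)/6)² = 5.444

Forward pass:
ES_A = 0; EF_A = 5
ES_B = 5; EF_B = 5+14 = 19
ES_C = 5; EF_C = 5+8 = 13
ES_D = 13; EF_D = 13+7 = 20
ES_E = max(EF_B=19, EF_D=20) = 20; EF_E = 20+13 = 33
Expected project duration μ = 33 hours. Critical path: A → C → D → E.

Variance along critical path = 7.111 + 1.778 + 9.000 + 5.444 = 23.333
σ = √23.333 = 4.830 hours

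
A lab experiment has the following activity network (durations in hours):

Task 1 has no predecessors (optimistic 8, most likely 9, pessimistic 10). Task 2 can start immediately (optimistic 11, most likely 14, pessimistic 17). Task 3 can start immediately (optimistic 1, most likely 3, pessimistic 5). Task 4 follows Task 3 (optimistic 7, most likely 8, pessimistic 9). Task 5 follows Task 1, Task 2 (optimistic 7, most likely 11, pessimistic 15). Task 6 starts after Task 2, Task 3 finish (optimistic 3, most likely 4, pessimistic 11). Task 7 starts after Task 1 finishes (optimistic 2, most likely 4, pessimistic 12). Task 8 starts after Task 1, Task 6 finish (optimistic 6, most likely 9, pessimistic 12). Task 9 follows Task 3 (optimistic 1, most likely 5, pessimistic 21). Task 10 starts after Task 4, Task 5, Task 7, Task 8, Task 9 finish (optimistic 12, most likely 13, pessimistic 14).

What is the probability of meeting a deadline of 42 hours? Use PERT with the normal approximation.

0.694

te_Task 1 = (8 + 4·9 + 10)/6 = 54/6 = 9; σ²_Task 1 = ((10−8)/6)² = 0.111
te_Task 2 = (11 + 4·14 + 17)/6 = 84/6 = 14; σ²_Task 2 = ((17−11)/6)² = 1.000
te_Task 3 = (1 + 4·3 + 5)/6 = 18/6 = 3; σ²_Task 3 = ((5−1)/6)² = 0.444
te_Task 4 = (7 + 4·8 + 9)/6 = 48/6 = 8; σ²_Task 4 = ((9−7)/6)² = 0.111
te_Task 5 = (7 + 4·11 + 15)/6 = 66/6 = 11; σ²_Task 5 = ((15−7)/6)² = 1.778
te_Task 6 = (3 + 4·4 + 11)/6 = 30/6 = 5; σ²_Task 6 = ((11−3)/6)² = 1.778
te_Task 7 = (2 + 4·4 + 12)/6 = 30/6 = 5; σ²_Task 7 = ((12−2)/6)² = 2.778
te_Task 8 = (6 + 4·9 + 12)/6 = 54/6 = 9; σ²_Task 8 = ((12−6)/6)² = 1.000
te_Task 9 = (1 + 4·5 + 21)/6 = 42/6 = 7; σ²_Task 9 = ((21−1)/6)² = 11.111
te_Task 10 = (12 + 4·13 + 14)/6 = 78/6 = 13; σ²_Task 10 = ((14−12)/6)² = 0.111

Forward pass:
ES_Task 1 = 0; EF_Task 1 = 9
ES_Task 2 = 0; EF_Task 2 = 14
ES_Task 3 = 0; EF_Task 3 = 3
ES_Task 4 = 3; EF_Task 4 = 3+8 = 11
ES_Task 5 = max(EF_Task 1=9, EF_Task 2=14) = 14; EF_Task 5 = 14+11 = 25
ES_Task 6 = max(EF_Task 2=14, EF_Task 3=3) = 14; EF_Task 6 = 14+5 = 19
ES_Task 7 = 9; EF_Task 7 = 9+5 = 14
ES_Task 8 = max(EF_Task 1=9, EF_Task 6=19) = 19; EF_Task 8 = 19+9 = 28
ES_Task 9 = 3; EF_Task 9 = 3+7 = 10
ES_Task 10 = max(EF_Task 4=11, EF_Task 5=25, EF_Task 7=14, EF_Task 8=28, EF_Task 9=10) = 28; EF_Task 10 = 28+13 = 41
Expected project duration μ = 41 hours. Critical path: Task 2 → Task 6 → Task 8 → Task 10.

Variance along critical path = 1.000 + 1.778 + 1.000 + 0.111 = 3.889; σ = √3.889 = 1.972 hours.
Z = (42 − 41) / 1.972 = 0.507
P(T ≤ 42) = Φ(0.507) ≈ 0.694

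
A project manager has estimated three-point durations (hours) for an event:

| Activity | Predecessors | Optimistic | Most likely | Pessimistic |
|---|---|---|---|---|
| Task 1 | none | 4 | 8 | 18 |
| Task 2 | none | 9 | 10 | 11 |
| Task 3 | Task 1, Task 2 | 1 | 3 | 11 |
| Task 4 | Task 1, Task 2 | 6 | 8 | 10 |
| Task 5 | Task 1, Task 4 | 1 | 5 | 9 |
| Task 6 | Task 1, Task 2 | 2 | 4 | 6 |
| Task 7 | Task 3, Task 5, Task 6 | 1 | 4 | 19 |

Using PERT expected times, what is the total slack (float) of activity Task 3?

9 hours

te_Task 1 = (4 + 4·8 + 18)/6 = 54/6 = 9
te_Task 2 = (9 + 4·10 + 11)/6 = 60/6 = 10
te_Task 3 = (1 + 4·3 + 11)/6 = 24/6 = 4
te_Task 4 = (6 + 4·8 + 10)/6 = 48/6 = 8
te_Task 5 = (1 + 4·5 + 9)/6 = 30/6 = 5
te_Task 6 = (2 + 4·4 + 6)/6 = 24/6 = 4
te_Task 7 = (1 + 4·4 + 19)/6 = 36/6 = 6

Forward pass:
ES_Task 1 = 0; EF_Task 1 = 9
ES_Task 2 = 0; EF_Task 2 = 10
ES_Task 3 = max(EF_Task 1=9, EF_Task 2=10) = 10; EF_Task 3 = 10+4 = 14
ES_Task 4 = max(EF_Task 1=9, EF_Task 2=10) = 10; EF_Task 4 = 10+8 = 18
ES_Task 5 = max(EF_Task 1=9, EF_Task 4=18) = 18; EF_Task 5 = 18+5 = 23
ES_Task 6 = max(EF_Task 1=9, EF_Task 2=10) = 10; EF_Task 6 = 10+4 = 14
ES_Task 7 = max(EF_Task 3=14, EF_Task 5=23, EF_Task 6=14) = 23; EF_Task 7 = 23+6 = 29
Expected project duration μ = 29 hours. Critical path: Task 2 → Task 4 → Task 5 → Task 7.

Backward pass:
LF_Task 7 = 29; LS_Task 7 = 29−6 = 23
LF_Task 6 = LS_Task 7 = 23; LS_Task 6 = 23−4 = 19
LF_Task 5 = LS_Task 7 = 23; LS_Task 5 = 23−5 = 18
LF_Task 4 = LS_Task 5 = 18; LS_Task 4 = 18−8 = 10
LF_Task 3 = LS_Task 7 = 23; LS_Task 3 = 23−4 = 19
LF_Task 2 = min(LS_Task 3=19, LS_Task 4=10, LS_Task 6=19) = 10; LS_Task 2 = 10−10 = 0
LF_Task 1 = min(LS_Task 3=19, LS_Task 4=10, LS_Task 5=18, LS_Task 6=19) = 10; LS_Task 1 = 10−9 = 1
Slack_Task 3 = LS_Task 3 − ES_Task 3 = 19 − 10 = 9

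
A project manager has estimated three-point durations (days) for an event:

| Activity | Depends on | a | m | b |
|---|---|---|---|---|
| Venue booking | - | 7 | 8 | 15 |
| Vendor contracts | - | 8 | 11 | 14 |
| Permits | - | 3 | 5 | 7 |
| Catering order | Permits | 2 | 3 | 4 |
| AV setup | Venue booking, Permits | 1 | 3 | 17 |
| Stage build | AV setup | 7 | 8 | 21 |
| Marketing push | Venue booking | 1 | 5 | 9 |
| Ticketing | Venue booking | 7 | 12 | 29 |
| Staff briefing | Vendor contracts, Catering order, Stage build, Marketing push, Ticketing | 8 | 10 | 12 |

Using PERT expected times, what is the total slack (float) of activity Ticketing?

1 days

te_Venue booking = (7 + 4·8 + 15)/6 = 54/6 = 9
te_Vendor contracts = (8 + 4·11 + 14)/6 = 66/6 = 11
te_Permits = (3 + 4·5 + 7)/6 = 30/6 = 5
te_Catering order = (2 + 4·3 + 4)/6 = 18/6 = 3
te_AV setup = (1 + 4·3 + 17)/6 = 30/6 = 5
te_Stage build = (7 + 4·8 + 21)/6 = 60/6 = 10
te_Marketing push = (1 + 4·5 + 9)/6 = 30/6 = 5
te_Ticketing = (7 + 4·12 + 29)/6 = 84/6 = 14
te_Staff briefing = (8 + 4·10 + 12)/6 = 60/6 = 10

Forward pass:
ES_Venue booking = 0; EF_Venue booking = 9
ES_Vendor contracts = 0; EF_Vendor contracts = 11
ES_Permits = 0; EF_Permits = 5
ES_Catering order = 5; EF_Catering order = 5+3 = 8
ES_AV setup = max(EF_Venue booking=9, EF_Permits=5) = 9; EF_AV setup = 9+5 = 14
ES_Stage build = 14; EF_Stage build = 14+10 = 24
ES_Marketing push = 9; EF_Marketing push = 9+5 = 14
ES_Ticketing = 9; EF_Ticketing = 9+14 = 23
ES_Staff briefing = max(EF_Vendor contracts=11, EF_Catering order=8, EF_Stage build=24, EF_Marketing push=14, EF_Ticketing=23) = 24; EF_Staff briefing = 24+10 = 34
Expected project duration μ = 34 days. Critical path: Venue booking → AV setup → Stage build → Staff briefing.

Backward pass:
LF_Staff briefing = 34; LS_Staff briefing = 34−10 = 24
LF_Ticketing = LS_Staff briefing = 24; LS_Ticketing = 24−14 = 10
LF_Marketing push = LS_Staff briefing = 24; LS_Marketing push = 24−5 = 19
LF_Stage build = LS_Staff briefing = 24; LS_Stage build = 24−10 = 14
LF_AV setup = LS_Stage build = 14; LS_AV setup = 14−5 = 9
LF_Catering order = LS_Staff briefing = 24; LS_Catering order = 24−3 = 21
LF_Permits = min(LS_Catering order=21, LS_AV setup=9) = 9; LS_Permits = 9−5 = 4
LF_Vendor contracts = LS_Staff briefing = 24; LS_Vendor contracts = 24−11 = 13
LF_Venue booking = min(LS_AV setup=9, LS_Marketing push=19, LS_Ticketing=10) = 9; LS_Venue booking = 9−9 = 0
Slack_Ticketing = LS_Ticketing − ES_Ticketing = 10 − 9 = 1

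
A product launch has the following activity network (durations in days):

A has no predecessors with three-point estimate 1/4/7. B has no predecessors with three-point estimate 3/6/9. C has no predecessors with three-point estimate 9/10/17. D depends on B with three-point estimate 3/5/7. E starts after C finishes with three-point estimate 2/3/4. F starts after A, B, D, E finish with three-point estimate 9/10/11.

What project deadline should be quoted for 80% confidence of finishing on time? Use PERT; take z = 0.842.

25.2 days

te_A = (1 + 4·4 + 7)/6 = 24/6 = 4; σ²_A = ((7−1)/6)² = 1.000
te_B = (3 + 4·6 + 9)/6 = 36/6 = 6; σ²_B = ((9−3)/6)² = 1.000
te_C = (9 + 4·10 + 17)/6 = 66/6 = 11; σ²_C = ((17−9)/6)² = 1.778
te_D = (3 + 4·5 + 7)/6 = 30/6 = 5; σ²_D = ((7−3)/6)² = 0.444
te_E = (2 + 4·3 + 4)/6 = 18/6 = 3; σ²_E = ((4−2)/6)² = 0.111
te_F = (9 + 4·10 + 11)/6 = 60/6 = 10; σ²_F = ((11−9)/6)² = 0.111

Forward pass:
ES_A = 0; EF_A = 4
ES_B = 0; EF_B = 6
ES_C = 0; EF_C = 11
ES_D = 6; EF_D = 6+5 = 11
ES_E = 11; EF_E = 11+3 = 14
ES_F = max(EF_A=4, EF_B=6, EF_D=11, EF_E=14) = 14; EF_F = 14+10 = 24
Expected project duration μ = 24 days. Critical path: C → E → F.

Variance along critical path = 1.778 + 0.111 + 0.111 = 2.000; σ = 1.414 days.
D = μ + z·σ = 24 + 0.842·1.414 = 25.2 days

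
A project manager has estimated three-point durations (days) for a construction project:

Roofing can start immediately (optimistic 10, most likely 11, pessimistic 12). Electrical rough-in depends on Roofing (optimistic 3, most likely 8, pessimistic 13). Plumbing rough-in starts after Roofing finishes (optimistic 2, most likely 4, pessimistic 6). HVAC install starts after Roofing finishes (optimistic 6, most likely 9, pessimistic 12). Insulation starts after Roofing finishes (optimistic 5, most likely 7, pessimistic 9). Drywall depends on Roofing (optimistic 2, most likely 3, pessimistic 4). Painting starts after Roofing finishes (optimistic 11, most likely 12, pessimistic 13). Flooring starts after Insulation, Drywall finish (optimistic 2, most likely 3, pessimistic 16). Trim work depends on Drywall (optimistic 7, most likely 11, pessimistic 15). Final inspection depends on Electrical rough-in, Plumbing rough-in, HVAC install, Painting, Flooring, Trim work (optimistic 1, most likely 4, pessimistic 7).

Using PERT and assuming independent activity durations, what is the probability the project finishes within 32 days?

te_Roofing = (10 + 4·11 + 12)/6 = 66/6 = 11; σ²_Roofing = ((12−10)/6)² = 0.111
te_Electrical rough-in = (3 + 4·8 + 13)/6 = 48/6 = 8; σ²_Electrical rough-in = ((13−3)/6)² = 2.778
te_Plumbing rough-in = (2 + 4·4 + 6)/6 = 24/6 = 4; σ²_Plumbing rough-in = ((6−2)/6)² = 0.444
te_HVAC install = (6 + 4·9 + 12)/6 = 54/6 = 9; σ²_HVAC install = ((12−6)/6)² = 1.000
te_Insulation = (5 + 4·7 + 9)/6 = 42/6 = 7; σ²_Insulation = ((9−5)/6)² = 0.444
te_Drywall = (2 + 4·3 + 4)/6 = 18/6 = 3; σ²_Drywall = ((4−2)/6)² = 0.111
te_Painting = (11 + 4·12 + 13)/6 = 72/6 = 12; σ²_Painting = ((13−11)/6)² = 0.111
te_Flooring = (2 + 4·3 + 16)/6 = 30/6 = 5; σ²_Flooring = ((16−2)/6)² = 5.444
te_Trim work = (7 + 4·11 + 15)/6 = 66/6 = 11; σ²_Trim work = ((15−7)/6)² = 1.778
te_Final inspection = (1 + 4·4 + 7)/6 = 24/6 = 4; σ²_Final inspection = ((7−1)/6)² = 1.000

Forward pass:
ES_Roofing = 0; EF_Roofing = 11
ES_Electrical rough-in = 11; EF_Electrical rough-in = 11+8 = 19
ES_Plumbing rough-in = 11; EF_Plumbing rough-in = 11+4 = 15
ES_HVAC install = 11; EF_HVAC install = 11+9 = 20
ES_Insulation = 11; EF_Insulation = 11+7 = 18
ES_Drywall = 11; EF_Drywall = 11+3 = 14
ES_Painting = 11; EF_Painting = 11+12 = 23
ES_Flooring = max(EF_Insulation=18, EF_Drywall=14) = 18; EF_Flooring = 18+5 = 23
ES_Trim work = 14; EF_Trim work = 14+11 = 25
ES_Final inspection = max(EF_Electrical rough-in=19, EF_Plumbing rough-in=15, EF_HVAC install=20, EF_Painting=23, EF_Flooring=23, EF_Trim work=25) = 25; EF_Final inspection = 25+4 = 29
Expected project duration μ = 29 days. Critical path: Roofing → Drywall → Trim work → Final inspection.

Variance along critical path = 0.111 + 0.111 + 1.778 + 1.000 = 3.000; σ = √3.000 = 1.732 days.
Z = (32 − 29) / 1.732 = 1.732
P(T ≤ 32) = Φ(1.732) ≈ 0.958

0.958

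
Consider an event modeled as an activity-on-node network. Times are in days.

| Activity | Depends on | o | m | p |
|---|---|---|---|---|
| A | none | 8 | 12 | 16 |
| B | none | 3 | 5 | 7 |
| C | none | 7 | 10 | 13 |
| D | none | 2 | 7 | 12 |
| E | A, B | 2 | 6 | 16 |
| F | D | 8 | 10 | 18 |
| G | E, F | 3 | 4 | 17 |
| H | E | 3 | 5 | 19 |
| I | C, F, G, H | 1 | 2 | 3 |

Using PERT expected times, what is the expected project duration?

te_A = (8 + 4·12 + 16)/6 = 72/6 = 12
te_B = (3 + 4·5 + 7)/6 = 30/6 = 5
te_C = (7 + 4·10 + 13)/6 = 60/6 = 10
te_D = (2 + 4·7 + 12)/6 = 42/6 = 7
te_E = (2 + 4·6 + 16)/6 = 42/6 = 7
te_F = (8 + 4·10 + 18)/6 = 66/6 = 11
te_G = (3 + 4·4 + 17)/6 = 36/6 = 6
te_H = (3 + 4·5 + 19)/6 = 42/6 = 7
te_I = (1 + 4·2 + 3)/6 = 12/6 = 2

Forward pass:
ES_A = 0; EF_A = 12
ES_B = 0; EF_B = 5
ES_C = 0; EF_C = 10
ES_D = 0; EF_D = 7
ES_E = max(EF_A=12, EF_B=5) = 12; EF_E = 12+7 = 19
ES_F = 7; EF_F = 7+11 = 18
ES_G = max(EF_E=19, EF_F=18) = 19; EF_G = 19+6 = 25
ES_H = 19; EF_H = 19+7 = 26
ES_I = max(EF_C=10, EF_F=18, EF_G=25, EF_H=26) = 26; EF_I = 26+2 = 28
Expected project duration μ = 28 days. Critical path: A → E → H → I.

28 days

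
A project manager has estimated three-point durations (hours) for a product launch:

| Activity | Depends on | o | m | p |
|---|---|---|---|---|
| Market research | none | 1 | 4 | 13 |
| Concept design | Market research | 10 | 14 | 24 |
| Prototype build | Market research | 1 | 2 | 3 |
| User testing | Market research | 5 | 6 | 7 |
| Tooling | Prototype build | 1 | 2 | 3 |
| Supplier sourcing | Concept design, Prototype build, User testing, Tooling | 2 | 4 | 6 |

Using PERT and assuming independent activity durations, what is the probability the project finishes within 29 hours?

0.944

te_Market research = (1 + 4·4 + 13)/6 = 30/6 = 5; σ²_Market research = ((13−1)/6)² = 4.000
te_Concept design = (10 + 4·14 + 24)/6 = 90/6 = 15; σ²_Concept design = ((24−10)/6)² = 5.444
te_Prototype build = (1 + 4·2 + 3)/6 = 12/6 = 2; σ²_Prototype build = ((3−1)/6)² = 0.111
te_User testing = (5 + 4·6 + 7)/6 = 36/6 = 6; σ²_User testing = ((7−5)/6)² = 0.111
te_Tooling = (1 + 4·2 + 3)/6 = 12/6 = 2; σ²_Tooling = ((3−1)/6)² = 0.111
te_Supplier sourcing = (2 + 4·4 + 6)/6 = 24/6 = 4; σ²_Supplier sourcing = ((6−2)/6)² = 0.444

Forward pass:
ES_Market research = 0; EF_Market research = 5
ES_Concept design = 5; EF_Concept design = 5+15 = 20
ES_Prototype build = 5; EF_Prototype build = 5+2 = 7
ES_User testing = 5; EF_User testing = 5+6 = 11
ES_Tooling = 7; EF_Tooling = 7+2 = 9
ES_Supplier sourcing = max(EF_Concept design=20, EF_Prototype build=7, EF_User testing=11, EF_Tooling=9) = 20; EF_Supplier sourcing = 20+4 = 24
Expected project duration μ = 24 hours. Critical path: Market research → Concept design → Supplier sourcing.

Variance along critical path = 4.000 + 5.444 + 0.444 = 9.889; σ = √9.889 = 3.145 hours.
Z = (29 − 24) / 3.145 = 1.590
P(T ≤ 29) = Φ(1.590) ≈ 0.944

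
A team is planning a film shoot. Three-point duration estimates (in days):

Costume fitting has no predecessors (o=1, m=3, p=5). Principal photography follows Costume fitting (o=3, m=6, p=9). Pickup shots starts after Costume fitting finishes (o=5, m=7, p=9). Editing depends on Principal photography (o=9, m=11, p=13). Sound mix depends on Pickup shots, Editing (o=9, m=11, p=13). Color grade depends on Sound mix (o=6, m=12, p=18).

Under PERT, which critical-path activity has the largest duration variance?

Color grade

te_Costume fitting = (1 + 4·3 + 5)/6 = 18/6 = 3; σ²_Costume fitting = ((5−1)/6)² = 0.444
te_Principal photography = (3 + 4·6 + 9)/6 = 36/6 = 6; σ²_Principal photography = ((9−3)/6)² = 1.000
te_Pickup shots = (5 + 4·7 + 9)/6 = 42/6 = 7; σ²_Pickup shots = ((9−5)/6)² = 0.444
te_Editing = (9 + 4·11 + 13)/6 = 66/6 = 11; σ²_Editing = ((13−9)/6)² = 0.444
te_Sound mix = (9 + 4·11 + 13)/6 = 66/6 = 11; σ²_Sound mix = ((13−9)/6)² = 0.444
te_Color grade = (6 + 4·12 + 18)/6 = 72/6 = 12; σ²_Color grade = ((18−6)/6)² = 4.000

Forward pass:
ES_Costume fitting = 0; EF_Costume fitting = 3
ES_Principal photography = 3; EF_Principal photography = 3+6 = 9
ES_Pickup shots = 3; EF_Pickup shots = 3+7 = 10
ES_Editing = 9; EF_Editing = 9+11 = 20
ES_Sound mix = max(EF_Pickup shots=10, EF_Editing=20) = 20; EF_Sound mix = 20+11 = 31
ES_Color grade = 31; EF_Color grade = 31+12 = 43
Expected project duration μ = 43 days. Critical path: Costume fitting → Principal photography → Editing → Sound mix → Color grade.

Variances on critical path: σ²_Costume fitting=0.444, σ²_Principal photography=1.000, σ²_Editing=0.444, σ²_Sound mix=0.444, σ²_Color grade=4.000.
Largest is σ²_Color grade = 4.000.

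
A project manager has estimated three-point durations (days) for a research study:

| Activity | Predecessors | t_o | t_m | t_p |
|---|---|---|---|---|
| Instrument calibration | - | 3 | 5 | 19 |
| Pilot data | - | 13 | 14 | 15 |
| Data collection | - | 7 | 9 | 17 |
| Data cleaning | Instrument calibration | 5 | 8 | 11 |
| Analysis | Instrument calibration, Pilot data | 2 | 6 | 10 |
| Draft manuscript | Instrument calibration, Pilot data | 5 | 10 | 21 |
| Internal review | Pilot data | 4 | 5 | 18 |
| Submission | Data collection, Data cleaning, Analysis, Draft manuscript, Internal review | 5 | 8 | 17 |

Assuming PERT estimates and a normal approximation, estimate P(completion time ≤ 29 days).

te_Instrument calibration = (3 + 4·5 + 19)/6 = 42/6 = 7; σ²_Instrument calibration = ((19−3)/6)² = 7.111
te_Pilot data = (13 + 4·14 + 15)/6 = 84/6 = 14; σ²_Pilot data = ((15−13)/6)² = 0.111
te_Data collection = (7 + 4·9 + 17)/6 = 60/6 = 10; σ²_Data collection = ((17−7)/6)² = 2.778
te_Data cleaning = (5 + 4·8 + 11)/6 = 48/6 = 8; σ²_Data cleaning = ((11−5)/6)² = 1.000
te_Analysis = (2 + 4·6 + 10)/6 = 36/6 = 6; σ²_Analysis = ((10−2)/6)² = 1.778
te_Draft manuscript = (5 + 4·10 + 21)/6 = 66/6 = 11; σ²_Draft manuscript = ((21−5)/6)² = 7.111
te_Internal review = (4 + 4·5 + 18)/6 = 42/6 = 7; σ²_Internal review = ((18−4)/6)² = 5.444
te_Submission = (5 + 4·8 + 17)/6 = 54/6 = 9; σ²_Submission = ((17−5)/6)² = 4.000

Forward pass:
ES_Instrument calibration = 0; EF_Instrument calibration = 7
ES_Pilot data = 0; EF_Pilot data = 14
ES_Data collection = 0; EF_Data collection = 10
ES_Data cleaning = 7; EF_Data cleaning = 7+8 = 15
ES_Analysis = max(EF_Instrument calibration=7, EF_Pilot data=14) = 14; EF_Analysis = 14+6 = 20
ES_Draft manuscript = max(EF_Instrument calibration=7, EF_Pilot data=14) = 14; EF_Draft manuscript = 14+11 = 25
ES_Internal review = 14; EF_Internal review = 14+7 = 21
ES_Submission = max(EF_Data collection=10, EF_Data cleaning=15, EF_Analysis=20, EF_Draft manuscript=25, EF_Internal review=21) = 25; EF_Submission = 25+9 = 34
Expected project duration μ = 34 days. Critical path: Pilot data → Draft manuscript → Submission.

Variance along critical path = 0.111 + 7.111 + 4.000 = 11.222; σ = √11.222 = 3.350 days.
Z = (29 − 34) / 3.350 = -1.493
P(T ≤ 29) = Φ(-1.493) ≈ 0.068

0.068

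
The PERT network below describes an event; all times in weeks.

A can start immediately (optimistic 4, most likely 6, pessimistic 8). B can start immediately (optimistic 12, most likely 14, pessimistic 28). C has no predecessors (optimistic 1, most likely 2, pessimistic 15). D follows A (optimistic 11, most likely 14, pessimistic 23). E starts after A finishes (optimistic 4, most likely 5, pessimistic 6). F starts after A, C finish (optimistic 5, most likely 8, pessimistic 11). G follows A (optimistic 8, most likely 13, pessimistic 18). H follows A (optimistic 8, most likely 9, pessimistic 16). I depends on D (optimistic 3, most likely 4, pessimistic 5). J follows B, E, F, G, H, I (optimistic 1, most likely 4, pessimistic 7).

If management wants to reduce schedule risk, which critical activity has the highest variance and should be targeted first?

D

te_A = (4 + 4·6 + 8)/6 = 36/6 = 6; σ²_A = ((8−4)/6)² = 0.444
te_B = (12 + 4·14 + 28)/6 = 96/6 = 16; σ²_B = ((28−12)/6)² = 7.111
te_C = (1 + 4·2 + 15)/6 = 24/6 = 4; σ²_C = ((15−1)/6)² = 5.444
te_D = (11 + 4·14 + 23)/6 = 90/6 = 15; σ²_D = ((23−11)/6)² = 4.000
te_E = (4 + 4·5 + 6)/6 = 30/6 = 5; σ²_E = ((6−4)/6)² = 0.111
te_F = (5 + 4·8 + 11)/6 = 48/6 = 8; σ²_F = ((11−5)/6)² = 1.000
te_G = (8 + 4·13 + 18)/6 = 78/6 = 13; σ²_G = ((18−8)/6)² = 2.778
te_H = (8 + 4·9 + 16)/6 = 60/6 = 10; σ²_H = ((16−8)/6)² = 1.778
te_I = (3 + 4·4 + 5)/6 = 24/6 = 4; σ²_I = ((5−3)/6)² = 0.111
te_J = (1 + 4·4 + 7)/6 = 24/6 = 4; σ²_J = ((7−1)/6)² = 1.000

Forward pass:
ES_A = 0; EF_A = 6
ES_B = 0; EF_B = 16
ES_C = 0; EF_C = 4
ES_D = 6; EF_D = 6+15 = 21
ES_E = 6; EF_E = 6+5 = 11
ES_F = max(EF_A=6, EF_C=4) = 6; EF_F = 6+8 = 14
ES_G = 6; EF_G = 6+13 = 19
ES_H = 6; EF_H = 6+10 = 16
ES_I = 21; EF_I = 21+4 = 25
ES_J = max(EF_B=16, EF_E=11, EF_F=14, EF_G=19, EF_H=16, EF_I=25) = 25; EF_J = 25+4 = 29
Expected project duration μ = 29 weeks. Critical path: A → D → I → J.

Variances on critical path: σ²_A=0.444, σ²_D=4.000, σ²_I=0.111, σ²_J=1.000.
Largest is σ²_D = 4.000.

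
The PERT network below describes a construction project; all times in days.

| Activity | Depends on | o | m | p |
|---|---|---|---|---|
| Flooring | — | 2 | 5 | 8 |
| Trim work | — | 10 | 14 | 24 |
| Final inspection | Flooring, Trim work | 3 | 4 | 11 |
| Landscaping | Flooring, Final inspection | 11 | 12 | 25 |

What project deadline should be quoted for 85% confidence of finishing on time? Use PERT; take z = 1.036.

37.7 days

te_Flooring = (2 + 4·5 + 8)/6 = 30/6 = 5; σ²_Flooring = ((8−2)/6)² = 1.000
te_Trim work = (10 + 4·14 + 24)/6 = 90/6 = 15; σ²_Trim work = ((24−10)/6)² = 5.444
te_Final inspection = (3 + 4·4 + 11)/6 = 30/6 = 5; σ²_Final inspection = ((11−3)/6)² = 1.778
te_Landscaping = (11 + 4·12 + 25)/6 = 84/6 = 14; σ²_Landscaping = ((25−11)/6)² = 5.444

Forward pass:
ES_Flooring = 0; EF_Flooring = 5
ES_Trim work = 0; EF_Trim work = 15
ES_Final inspection = max(EF_Flooring=5, EF_Trim work=15) = 15; EF_Final inspection = 15+5 = 20
ES_Landscaping = max(EF_Flooring=5, EF_Final inspection=20) = 20; EF_Landscaping = 20+14 = 34
Expected project duration μ = 34 days. Critical path: Trim work → Final inspection → Landscaping.

Variance along critical path = 5.444 + 1.778 + 5.444 = 12.667; σ = 3.559 days.
D = μ + z·σ = 34 + 1.036·3.559 = 37.7 days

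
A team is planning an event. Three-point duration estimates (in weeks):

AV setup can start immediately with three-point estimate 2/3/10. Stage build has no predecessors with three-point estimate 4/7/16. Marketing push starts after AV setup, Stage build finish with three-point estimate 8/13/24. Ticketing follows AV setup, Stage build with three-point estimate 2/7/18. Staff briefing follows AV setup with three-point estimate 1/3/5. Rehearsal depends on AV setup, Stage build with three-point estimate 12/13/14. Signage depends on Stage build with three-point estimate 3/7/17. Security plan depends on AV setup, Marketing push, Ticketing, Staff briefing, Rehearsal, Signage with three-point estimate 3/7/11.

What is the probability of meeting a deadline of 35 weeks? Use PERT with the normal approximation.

te_AV setup = (2 + 4·3 + 10)/6 = 24/6 = 4; σ²_AV setup = ((10−2)/6)² = 1.778
te_Stage build = (4 + 4·7 + 16)/6 = 48/6 = 8; σ²_Stage build = ((16−4)/6)² = 4.000
te_Marketing push = (8 + 4·13 + 24)/6 = 84/6 = 14; σ²_Marketing push = ((24−8)/6)² = 7.111
te_Ticketing = (2 + 4·7 + 18)/6 = 48/6 = 8; σ²_Ticketing = ((18−2)/6)² = 7.111
te_Staff briefing = (1 + 4·3 + 5)/6 = 18/6 = 3; σ²_Staff briefing = ((5−1)/6)² = 0.444
te_Rehearsal = (12 + 4·13 + 14)/6 = 78/6 = 13; σ²_Rehearsal = ((14−12)/6)² = 0.111
te_Signage = (3 + 4·7 + 17)/6 = 48/6 = 8; σ²_Signage = ((17−3)/6)² = 5.444
te_Security plan = (3 + 4·7 + 11)/6 = 42/6 = 7; σ²_Security plan = ((11−3)/6)² = 1.778

Forward pass:
ES_AV setup = 0; EF_AV setup = 4
ES_Stage build = 0; EF_Stage build = 8
ES_Marketing push = max(EF_AV setup=4, EF_Stage build=8) = 8; EF_Marketing push = 8+14 = 22
ES_Ticketing = max(EF_AV setup=4, EF_Stage build=8) = 8; EF_Ticketing = 8+8 = 16
ES_Staff briefing = 4; EF_Staff briefing = 4+3 = 7
ES_Rehearsal = max(EF_AV setup=4, EF_Stage build=8) = 8; EF_Rehearsal = 8+13 = 21
ES_Signage = 8; EF_Signage = 8+8 = 16
ES_Security plan = max(EF_AV setup=4, EF_Marketing push=22, EF_Ticketing=16, EF_Staff briefing=7, EF_Rehearsal=21, EF_Signage=16) = 22; EF_Security plan = 22+7 = 29
Expected project duration μ = 29 weeks. Critical path: Stage build → Marketing push → Security plan.

Variance along critical path = 4.000 + 7.111 + 1.778 = 12.889; σ = √12.889 = 3.590 weeks.
Z = (35 − 29) / 3.590 = 1.671
P(T ≤ 35) = Φ(1.671) ≈ 0.953

0.953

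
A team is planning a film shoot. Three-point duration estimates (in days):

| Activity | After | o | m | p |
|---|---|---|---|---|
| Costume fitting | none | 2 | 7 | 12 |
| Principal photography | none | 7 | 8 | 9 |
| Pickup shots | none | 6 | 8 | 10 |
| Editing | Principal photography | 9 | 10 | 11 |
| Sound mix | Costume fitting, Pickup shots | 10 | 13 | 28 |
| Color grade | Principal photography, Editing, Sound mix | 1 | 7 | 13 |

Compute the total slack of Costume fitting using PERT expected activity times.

te_Costume fitting = (2 + 4·7 + 12)/6 = 42/6 = 7
te_Principal photography = (7 + 4·8 + 9)/6 = 48/6 = 8
te_Pickup shots = (6 + 4·8 + 10)/6 = 48/6 = 8
te_Editing = (9 + 4·10 + 11)/6 = 60/6 = 10
te_Sound mix = (10 + 4·13 + 28)/6 = 90/6 = 15
te_Color grade = (1 + 4·7 + 13)/6 = 42/6 = 7

Forward pass:
ES_Costume fitting = 0; EF_Costume fitting = 7
ES_Principal photography = 0; EF_Principal photography = 8
ES_Pickup shots = 0; EF_Pickup shots = 8
ES_Editing = 8; EF_Editing = 8+10 = 18
ES_Sound mix = max(EF_Costume fitting=7, EF_Pickup shots=8) = 8; EF_Sound mix = 8+15 = 23
ES_Color grade = max(EF_Principal photography=8, EF_Editing=18, EF_Sound mix=23) = 23; EF_Color grade = 23+7 = 30
Expected project duration μ = 30 days. Critical path: Pickup shots → Sound mix → Color grade.

Backward pass:
LF_Color grade = 30; LS_Color grade = 30−7 = 23
LF_Sound mix = LS_Color grade = 23; LS_Sound mix = 23−15 = 8
LF_Editing = LS_Color grade = 23; LS_Editing = 23−10 = 13
LF_Pickup shots = LS_Sound mix = 8; LS_Pickup shots = 8−8 = 0
LF_Principal photography = min(LS_Editing=13, LS_Color grade=23) = 13; LS_Principal photography = 13−8 = 5
LF_Costume fitting = LS_Sound mix = 8; LS_Costume fitting = 8−7 = 1
Slack_Costume fitting = LS_Costume fitting − ES_Costume fitting = 1 − 0 = 1

1 days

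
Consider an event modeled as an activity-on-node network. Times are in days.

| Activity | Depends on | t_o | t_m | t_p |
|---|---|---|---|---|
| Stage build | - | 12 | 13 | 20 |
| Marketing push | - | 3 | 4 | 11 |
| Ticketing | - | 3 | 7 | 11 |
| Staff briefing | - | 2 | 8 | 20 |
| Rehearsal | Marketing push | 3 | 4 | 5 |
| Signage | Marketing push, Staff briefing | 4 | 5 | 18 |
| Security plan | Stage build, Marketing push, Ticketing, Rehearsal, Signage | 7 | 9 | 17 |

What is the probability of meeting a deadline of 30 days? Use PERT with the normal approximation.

te_Stage build = (12 + 4·13 + 20)/6 = 84/6 = 14; σ²_Stage build = ((20−12)/6)² = 1.778
te_Marketing push = (3 + 4·4 + 11)/6 = 30/6 = 5; σ²_Marketing push = ((11−3)/6)² = 1.778
te_Ticketing = (3 + 4·7 + 11)/6 = 42/6 = 7; σ²_Ticketing = ((11−3)/6)² = 1.778
te_Staff briefing = (2 + 4·8 + 20)/6 = 54/6 = 9; σ²_Staff briefing = ((20−2)/6)² = 9.000
te_Rehearsal = (3 + 4·4 + 5)/6 = 24/6 = 4; σ²_Rehearsal = ((5−3)/6)² = 0.111
te_Signage = (4 + 4·5 + 18)/6 = 42/6 = 7; σ²_Signage = ((18−4)/6)² = 5.444
te_Security plan = (7 + 4·9 + 17)/6 = 60/6 = 10; σ²_Security plan = ((17−7)/6)² = 2.778

Forward pass:
ES_Stage build = 0; EF_Stage build = 14
ES_Marketing push = 0; EF_Marketing push = 5
ES_Ticketing = 0; EF_Ticketing = 7
ES_Staff briefing = 0; EF_Staff briefing = 9
ES_Rehearsal = 5; EF_Rehearsal = 5+4 = 9
ES_Signage = max(EF_Marketing push=5, EF_Staff briefing=9) = 9; EF_Signage = 9+7 = 16
ES_Security plan = max(EF_Stage build=14, EF_Marketing push=5, EF_Ticketing=7, EF_Rehearsal=9, EF_Signage=16) = 16; EF_Security plan = 16+10 = 26
Expected project duration μ = 26 days. Critical path: Staff briefing → Signage → Security plan.

Variance along critical path = 9.000 + 5.444 + 2.778 = 17.222; σ = √17.222 = 4.150 days.
Z = (30 − 26) / 4.150 = 0.964
P(T ≤ 30) = Φ(0.964) ≈ 0.832

0.832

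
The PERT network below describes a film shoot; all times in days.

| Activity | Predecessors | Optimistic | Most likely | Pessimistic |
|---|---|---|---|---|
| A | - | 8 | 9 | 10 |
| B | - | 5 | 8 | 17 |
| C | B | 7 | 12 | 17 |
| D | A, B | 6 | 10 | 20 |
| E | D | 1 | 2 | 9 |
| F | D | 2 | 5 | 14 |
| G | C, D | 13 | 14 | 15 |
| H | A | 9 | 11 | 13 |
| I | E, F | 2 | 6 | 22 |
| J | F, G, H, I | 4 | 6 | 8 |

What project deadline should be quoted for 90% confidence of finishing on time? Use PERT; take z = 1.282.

te_A = (8 + 4·9 + 10)/6 = 54/6 = 9; σ²_A = ((10−8)/6)² = 0.111
te_B = (5 + 4·8 + 17)/6 = 54/6 = 9; σ²_B = ((17−5)/6)² = 4.000
te_C = (7 + 4·12 + 17)/6 = 72/6 = 12; σ²_C = ((17−7)/6)² = 2.778
te_D = (6 + 4·10 + 20)/6 = 66/6 = 11; σ²_D = ((20−6)/6)² = 5.444
te_E = (1 + 4·2 + 9)/6 = 18/6 = 3; σ²_E = ((9−1)/6)² = 1.778
te_F = (2 + 4·5 + 14)/6 = 36/6 = 6; σ²_F = ((14−2)/6)² = 4.000
te_G = (13 + 4·14 + 15)/6 = 84/6 = 14; σ²_G = ((15−13)/6)² = 0.111
te_H = (9 + 4·11 + 13)/6 = 66/6 = 11; σ²_H = ((13−9)/6)² = 0.444
te_I = (2 + 4·6 + 22)/6 = 48/6 = 8; σ²_I = ((22−2)/6)² = 11.111
te_J = (4 + 4·6 + 8)/6 = 36/6 = 6; σ²_J = ((8−4)/6)² = 0.444

Forward pass:
ES_A = 0; EF_A = 9
ES_B = 0; EF_B = 9
ES_C = 9; EF_C = 9+12 = 21
ES_D = max(EF_A=9, EF_B=9) = 9; EF_D = 9+11 = 20
ES_E = 20; EF_E = 20+3 = 23
ES_F = 20; EF_F = 20+6 = 26
ES_G = max(EF_C=21, EF_D=20) = 21; EF_G = 21+14 = 35
ES_H = 9; EF_H = 9+11 = 20
ES_I = max(EF_E=23, EF_F=26) = 26; EF_I = 26+8 = 34
ES_J = max(EF_F=26, EF_G=35, EF_H=20, EF_I=34) = 35; EF_J = 35+6 = 41
Expected project duration μ = 41 days. Critical path: B → C → G → J.

Variance along critical path = 4.000 + 2.778 + 0.111 + 0.444 = 7.333; σ = 2.708 days.
D = μ + z·σ = 41 + 1.282·2.708 = 44.5 days

44.5 days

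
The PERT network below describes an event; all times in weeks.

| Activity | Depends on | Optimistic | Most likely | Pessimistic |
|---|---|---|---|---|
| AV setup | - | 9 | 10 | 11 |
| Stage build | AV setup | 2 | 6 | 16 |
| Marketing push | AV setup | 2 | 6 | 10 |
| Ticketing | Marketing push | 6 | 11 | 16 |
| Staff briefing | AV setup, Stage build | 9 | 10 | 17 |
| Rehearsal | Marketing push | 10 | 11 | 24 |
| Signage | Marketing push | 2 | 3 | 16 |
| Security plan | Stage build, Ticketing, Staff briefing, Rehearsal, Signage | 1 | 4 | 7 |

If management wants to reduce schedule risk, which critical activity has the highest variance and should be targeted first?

Rehearsal

te_AV setup = (9 + 4·10 + 11)/6 = 60/6 = 10; σ²_AV setup = ((11−9)/6)² = 0.111
te_Stage build = (2 + 4·6 + 16)/6 = 42/6 = 7; σ²_Stage build = ((16−2)/6)² = 5.444
te_Marketing push = (2 + 4·6 + 10)/6 = 36/6 = 6; σ²_Marketing push = ((10−2)/6)² = 1.778
te_Ticketing = (6 + 4·11 + 16)/6 = 66/6 = 11; σ²_Ticketing = ((16−6)/6)² = 2.778
te_Staff briefing = (9 + 4·10 + 17)/6 = 66/6 = 11; σ²_Staff briefing = ((17−9)/6)² = 1.778
te_Rehearsal = (10 + 4·11 + 24)/6 = 78/6 = 13; σ²_Rehearsal = ((24−10)/6)² = 5.444
te_Signage = (2 + 4·3 + 16)/6 = 30/6 = 5; σ²_Signage = ((16−2)/6)² = 5.444
te_Security plan = (1 + 4·4 + 7)/6 = 24/6 = 4; σ²_Security plan = ((7−1)/6)² = 1.000

Forward pass:
ES_AV setup = 0; EF_AV setup = 10
ES_Stage build = 10; EF_Stage build = 10+7 = 17
ES_Marketing push = 10; EF_Marketing push = 10+6 = 16
ES_Ticketing = 16; EF_Ticketing = 16+11 = 27
ES_Staff briefing = max(EF_AV setup=10, EF_Stage build=17) = 17; EF_Staff briefing = 17+11 = 28
ES_Rehearsal = 16; EF_Rehearsal = 16+13 = 29
ES_Signage = 16; EF_Signage = 16+5 = 21
ES_Security plan = max(EF_Stage build=17, EF_Ticketing=27, EF_Staff briefing=28, EF_Rehearsal=29, EF_Signage=21) = 29; EF_Security plan = 29+4 = 33
Expected project duration μ = 33 weeks. Critical path: AV setup → Marketing push → Rehearsal → Security plan.

Variances on critical path: σ²_AV setup=0.111, σ²_Marketing push=1.778, σ²_Rehearsal=5.444, σ²_Security plan=1.000.
Largest is σ²_Rehearsal = 5.444.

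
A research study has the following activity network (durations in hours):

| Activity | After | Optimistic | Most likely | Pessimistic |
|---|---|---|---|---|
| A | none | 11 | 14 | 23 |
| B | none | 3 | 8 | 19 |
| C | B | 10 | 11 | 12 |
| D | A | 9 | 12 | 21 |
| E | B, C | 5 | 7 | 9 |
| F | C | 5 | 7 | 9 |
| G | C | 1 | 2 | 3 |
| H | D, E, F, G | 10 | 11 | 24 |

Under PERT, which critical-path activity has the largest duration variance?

te_A = (11 + 4·14 + 23)/6 = 90/6 = 15; σ²_A = ((23−11)/6)² = 4.000
te_B = (3 + 4·8 + 19)/6 = 54/6 = 9; σ²_B = ((19−3)/6)² = 7.111
te_C = (10 + 4·11 + 12)/6 = 66/6 = 11; σ²_C = ((12−10)/6)² = 0.111
te_D = (9 + 4·12 + 21)/6 = 78/6 = 13; σ²_D = ((21−9)/6)² = 4.000
te_E = (5 + 4·7 + 9)/6 = 42/6 = 7; σ²_E = ((9−5)/6)² = 0.444
te_F = (5 + 4·7 + 9)/6 = 42/6 = 7; σ²_F = ((9−5)/6)² = 0.444
te_G = (1 + 4·2 + 3)/6 = 12/6 = 2; σ²_G = ((3−1)/6)² = 0.111
te_H = (10 + 4·11 + 24)/6 = 78/6 = 13; σ²_H = ((24−10)/6)² = 5.444

Forward pass:
ES_A = 0; EF_A = 15
ES_B = 0; EF_B = 9
ES_C = 9; EF_C = 9+11 = 20
ES_D = 15; EF_D = 15+13 = 28
ES_E = max(EF_B=9, EF_C=20) = 20; EF_E = 20+7 = 27
ES_F = 20; EF_F = 20+7 = 27
ES_G = 20; EF_G = 20+2 = 22
ES_H = max(EF_D=28, EF_E=27, EF_F=27, EF_G=22) = 28; EF_H = 28+13 = 41
Expected project duration μ = 41 hours. Critical path: A → D → H.

Variances on critical path: σ²_A=4.000, σ²_D=4.000, σ²_H=5.444.
Largest is σ²_H = 5.444.

H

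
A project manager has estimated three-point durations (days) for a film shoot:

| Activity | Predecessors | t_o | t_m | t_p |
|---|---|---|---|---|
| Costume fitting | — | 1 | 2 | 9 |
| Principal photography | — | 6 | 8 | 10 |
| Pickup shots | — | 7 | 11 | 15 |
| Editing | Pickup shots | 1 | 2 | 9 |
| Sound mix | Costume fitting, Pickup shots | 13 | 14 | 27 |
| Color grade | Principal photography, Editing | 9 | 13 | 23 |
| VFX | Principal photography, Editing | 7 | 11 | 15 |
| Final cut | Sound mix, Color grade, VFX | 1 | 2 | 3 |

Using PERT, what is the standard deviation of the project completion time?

te_Costume fitting = (1 + 4·2 + 9)/6 = 18/6 = 3; σ²_Costume fitting = ((9−1)/6)² = 1.778
te_Principal photography = (6 + 4·8 + 10)/6 = 48/6 = 8; σ²_Principal photography = ((10−6)/6)² = 0.444
te_Pickup shots = (7 + 4·11 + 15)/6 = 66/6 = 11; σ²_Pickup shots = ((15−7)/6)² = 1.778
te_Editing = (1 + 4·2 + 9)/6 = 18/6 = 3; σ²_Editing = ((9−1)/6)² = 1.778
te_Sound mix = (13 + 4·14 + 27)/6 = 96/6 = 16; σ²_Sound mix = ((27−13)/6)² = 5.444
te_Color grade = (9 + 4·13 + 23)/6 = 84/6 = 14; σ²_Color grade = ((23−9)/6)² = 5.444
te_VFX = (7 + 4·11 + 15)/6 = 66/6 = 11; σ²_VFX = ((15−7)/6)² = 1.778
te_Final cut = (1 + 4·2 + 3)/6 = 12/6 = 2; σ²_Final cut = ((3−1)/6)² = 0.111

Forward pass:
ES_Costume fitting = 0; EF_Costume fitting = 3
ES_Principal photography = 0; EF_Principal photography = 8
ES_Pickup shots = 0; EF_Pickup shots = 11
ES_Editing = 11; EF_Editing = 11+3 = 14
ES_Sound mix = max(EF_Costume fitting=3, EF_Pickup shots=11) = 11; EF_Sound mix = 11+16 = 27
ES_Color grade = max(EF_Principal photography=8, EF_Editing=14) = 14; EF_Color grade = 14+14 = 28
ES_VFX = max(EF_Principal photography=8, EF_Editing=14) = 14; EF_VFX = 14+11 = 25
ES_Final cut = max(EF_Sound mix=27, EF_Color grade=28, EF_VFX=25) = 28; EF_Final cut = 28+2 = 30
Expected project duration μ = 30 days. Critical path: Pickup shots → Editing → Color grade → Final cut.

Variance along critical path = 1.778 + 1.778 + 5.444 + 0.111 = 9.111
σ = √9.111 = 3.018 days

3.02 days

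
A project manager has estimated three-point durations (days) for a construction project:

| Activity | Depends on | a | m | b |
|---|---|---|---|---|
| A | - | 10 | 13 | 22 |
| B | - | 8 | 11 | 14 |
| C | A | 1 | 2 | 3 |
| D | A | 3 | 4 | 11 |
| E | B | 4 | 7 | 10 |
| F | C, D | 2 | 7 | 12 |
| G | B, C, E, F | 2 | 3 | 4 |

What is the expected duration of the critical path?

29 days

te_A = (10 + 4·13 + 22)/6 = 84/6 = 14
te_B = (8 + 4·11 + 14)/6 = 66/6 = 11
te_C = (1 + 4·2 + 3)/6 = 12/6 = 2
te_D = (3 + 4·4 + 11)/6 = 30/6 = 5
te_E = (4 + 4·7 + 10)/6 = 42/6 = 7
te_F = (2 + 4·7 + 12)/6 = 42/6 = 7
te_G = (2 + 4·3 + 4)/6 = 18/6 = 3

Forward pass:
ES_A = 0; EF_A = 14
ES_B = 0; EF_B = 11
ES_C = 14; EF_C = 14+2 = 16
ES_D = 14; EF_D = 14+5 = 19
ES_E = 11; EF_E = 11+7 = 18
ES_F = max(EF_C=16, EF_D=19) = 19; EF_F = 19+7 = 26
ES_G = max(EF_B=11, EF_C=16, EF_E=18, EF_F=26) = 26; EF_G = 26+3 = 29
Expected project duration μ = 29 days. Critical path: A → D → F → G.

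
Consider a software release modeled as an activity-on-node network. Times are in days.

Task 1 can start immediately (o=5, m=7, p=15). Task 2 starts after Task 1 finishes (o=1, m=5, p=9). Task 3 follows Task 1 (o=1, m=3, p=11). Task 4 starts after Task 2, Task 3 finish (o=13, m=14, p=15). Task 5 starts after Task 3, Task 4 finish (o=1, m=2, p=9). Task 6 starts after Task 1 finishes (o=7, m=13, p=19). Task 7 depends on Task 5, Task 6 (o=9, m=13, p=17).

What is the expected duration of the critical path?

te_Task 1 = (5 + 4·7 + 15)/6 = 48/6 = 8
te_Task 2 = (1 + 4·5 + 9)/6 = 30/6 = 5
te_Task 3 = (1 + 4·3 + 11)/6 = 24/6 = 4
te_Task 4 = (13 + 4·14 + 15)/6 = 84/6 = 14
te_Task 5 = (1 + 4·2 + 9)/6 = 18/6 = 3
te_Task 6 = (7 + 4·13 + 19)/6 = 78/6 = 13
te_Task 7 = (9 + 4·13 + 17)/6 = 78/6 = 13

Forward pass:
ES_Task 1 = 0; EF_Task 1 = 8
ES_Task 2 = 8; EF_Task 2 = 8+5 = 13
ES_Task 3 = 8; EF_Task 3 = 8+4 = 12
ES_Task 4 = max(EF_Task 2=13, EF_Task 3=12) = 13; EF_Task 4 = 13+14 = 27
ES_Task 5 = max(EF_Task 3=12, EF_Task 4=27) = 27; EF_Task 5 = 27+3 = 30
ES_Task 6 = 8; EF_Task 6 = 8+13 = 21
ES_Task 7 = max(EF_Task 5=30, EF_Task 6=21) = 30; EF_Task 7 = 30+13 = 43
Expected project duration μ = 43 days. Critical path: Task 1 → Task 2 → Task 4 → Task 5 → Task 7.

43 days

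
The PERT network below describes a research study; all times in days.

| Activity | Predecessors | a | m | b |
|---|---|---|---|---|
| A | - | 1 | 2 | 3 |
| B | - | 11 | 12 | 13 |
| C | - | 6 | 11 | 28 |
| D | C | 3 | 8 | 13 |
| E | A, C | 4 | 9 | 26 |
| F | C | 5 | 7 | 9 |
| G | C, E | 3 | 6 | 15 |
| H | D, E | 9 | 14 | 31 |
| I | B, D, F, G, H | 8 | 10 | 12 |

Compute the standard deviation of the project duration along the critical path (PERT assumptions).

te_A = (1 + 4·2 + 3)/6 = 12/6 = 2; σ²_A = ((3−1)/6)² = 0.111
te_B = (11 + 4·12 + 13)/6 = 72/6 = 12; σ²_B = ((13−11)/6)² = 0.111
te_C = (6 + 4·11 + 28)/6 = 78/6 = 13; σ²_C = ((28−6)/6)² = 13.444
te_D = (3 + 4·8 + 13)/6 = 48/6 = 8; σ²_D = ((13−3)/6)² = 2.778
te_E = (4 + 4·9 + 26)/6 = 66/6 = 11; σ²_E = ((26−4)/6)² = 13.444
te_F = (5 + 4·7 + 9)/6 = 42/6 = 7; σ²_F = ((9−5)/6)² = 0.444
te_G = (3 + 4·6 + 15)/6 = 42/6 = 7; σ²_G = ((15−3)/6)² = 4.000
te_H = (9 + 4·14 + 31)/6 = 96/6 = 16; σ²_H = ((31−9)/6)² = 13.444
te_I = (8 + 4·10 + 12)/6 = 60/6 = 10; σ²_I = ((12−8)/6)² = 0.444

Forward pass:
ES_A = 0; EF_A = 2
ES_B = 0; EF_B = 12
ES_C = 0; EF_C = 13
ES_D = 13; EF_D = 13+8 = 21
ES_E = max(EF_A=2, EF_C=13) = 13; EF_E = 13+11 = 24
ES_F = 13; EF_F = 13+7 = 20
ES_G = max(EF_C=13, EF_E=24) = 24; EF_G = 24+7 = 31
ES_H = max(EF_D=21, EF_E=24) = 24; EF_H = 24+16 = 40
ES_I = max(EF_B=12, EF_D=21, EF_F=20, EF_G=31, EF_H=40) = 40; EF_I = 40+10 = 50
Expected project duration μ = 50 days. Critical path: C → E → H → I.

Variance along critical path = 13.444 + 13.444 + 13.444 + 0.444 = 40.778
σ = √40.778 = 6.386 days

6.39 days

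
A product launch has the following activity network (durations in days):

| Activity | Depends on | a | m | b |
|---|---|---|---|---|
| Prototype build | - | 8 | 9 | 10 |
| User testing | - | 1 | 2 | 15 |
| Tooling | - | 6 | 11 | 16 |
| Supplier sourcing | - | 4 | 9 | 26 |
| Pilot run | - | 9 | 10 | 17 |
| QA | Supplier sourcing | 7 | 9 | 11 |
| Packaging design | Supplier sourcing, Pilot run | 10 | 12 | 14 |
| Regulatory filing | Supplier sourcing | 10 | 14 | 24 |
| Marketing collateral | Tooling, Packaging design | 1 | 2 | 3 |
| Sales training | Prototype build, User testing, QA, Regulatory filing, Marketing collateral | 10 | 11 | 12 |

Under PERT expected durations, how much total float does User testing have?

te_Prototype build = (8 + 4·9 + 10)/6 = 54/6 = 9
te_User testing = (1 + 4·2 + 15)/6 = 24/6 = 4
te_Tooling = (6 + 4·11 + 16)/6 = 66/6 = 11
te_Supplier sourcing = (4 + 4·9 + 26)/6 = 66/6 = 11
te_Pilot run = (9 + 4·10 + 17)/6 = 66/6 = 11
te_QA = (7 + 4·9 + 11)/6 = 54/6 = 9
te_Packaging design = (10 + 4·12 + 14)/6 = 72/6 = 12
te_Regulatory filing = (10 + 4·14 + 24)/6 = 90/6 = 15
te_Marketing collateral = (1 + 4·2 + 3)/6 = 12/6 = 2
te_Sales training = (10 + 4·11 + 12)/6 = 66/6 = 11

Forward pass:
ES_Prototype build = 0; EF_Prototype build = 9
ES_User testing = 0; EF_User testing = 4
ES_Tooling = 0; EF_Tooling = 11
ES_Supplier sourcing = 0; EF_Supplier sourcing = 11
ES_Pilot run = 0; EF_Pilot run = 11
ES_QA = 11; EF_QA = 11+9 = 20
ES_Packaging design = max(EF_Supplier sourcing=11, EF_Pilot run=11) = 11; EF_Packaging design = 11+12 = 23
ES_Regulatory filing = 11; EF_Regulatory filing = 11+15 = 26
ES_Marketing collateral = max(EF_Tooling=11, EF_Packaging design=23) = 23; EF_Marketing collateral = 23+2 = 25
ES_Sales training = max(EF_Prototype build=9, EF_User testing=4, EF_QA=20, EF_Regulatory filing=26, EF_Marketing collateral=25) = 26; EF_Sales training = 26+11 = 37
Expected project duration μ = 37 days. Critical path: Supplier sourcing → Regulatory filing → Sales training.

Backward pass:
LF_Sales training = 37; LS_Sales training = 37−11 = 26
LF_Marketing collateral = LS_Sales training = 26; LS_Marketing collateral = 26−2 = 24
LF_Regulatory filing = LS_Sales training = 26; LS_Regulatory filing = 26−15 = 11
LF_Packaging design = LS_Marketing collateral = 24; LS_Packaging design = 24−12 = 12
LF_QA = LS_Sales training = 26; LS_QA = 26−9 = 17
LF_Pilot run = LS_Packaging design = 12; LS_Pilot run = 12−11 = 1
LF_Supplier sourcing = min(LS_QA=17, LS_Packaging design=12, LS_Regulatory filing=11) = 11; LS_Supplier sourcing = 11−11 = 0
LF_Tooling = LS_Marketing collateral = 24; LS_Tooling = 24−11 = 13
LF_User testing = LS_Sales training = 26; LS_User testing = 26−4 = 22
LF_Prototype build = LS_Sales training = 26; LS_Prototype build = 26−9 = 17
Slack_User testing = LS_User testing − ES_User testing = 22 − 0 = 22

22 days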